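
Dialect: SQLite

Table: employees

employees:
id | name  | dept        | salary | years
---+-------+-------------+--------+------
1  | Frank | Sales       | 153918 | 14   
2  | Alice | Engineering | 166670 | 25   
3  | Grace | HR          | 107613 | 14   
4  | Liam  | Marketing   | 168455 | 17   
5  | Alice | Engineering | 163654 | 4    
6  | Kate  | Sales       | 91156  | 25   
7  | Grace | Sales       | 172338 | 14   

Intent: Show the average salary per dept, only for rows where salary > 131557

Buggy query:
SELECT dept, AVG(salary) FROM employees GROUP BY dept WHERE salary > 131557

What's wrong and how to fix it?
Bug: Row-level WHERE must come before GROUP BY in the clause order

Fix: Move the WHERE clause before GROUP BY

Corrected query:
SELECT dept, AVG(salary) FROM employees WHERE salary > 131557 GROUP BY dept

Result:
dept        | AVG(salary)
------------+------------
Engineering | 165162     
Marketing   | 168455     
Sales       | 163128     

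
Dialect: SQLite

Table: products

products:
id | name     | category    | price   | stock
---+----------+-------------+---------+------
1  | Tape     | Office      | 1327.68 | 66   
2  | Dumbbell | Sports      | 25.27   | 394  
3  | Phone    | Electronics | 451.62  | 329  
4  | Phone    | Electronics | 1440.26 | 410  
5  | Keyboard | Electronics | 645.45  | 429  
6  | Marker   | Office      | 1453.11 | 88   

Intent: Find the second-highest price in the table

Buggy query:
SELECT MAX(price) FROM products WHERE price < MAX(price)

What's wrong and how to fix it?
Bug: MAX(price) on the right of the comparison is an aggregate-in-WHERE error

Fix: Put the inner MAX in a scalar subquery

Corrected query:
SELECT MAX(price) FROM products WHERE price < (SELECT MAX(price) FROM products)

Result:
MAX(price)
----------
1440.26   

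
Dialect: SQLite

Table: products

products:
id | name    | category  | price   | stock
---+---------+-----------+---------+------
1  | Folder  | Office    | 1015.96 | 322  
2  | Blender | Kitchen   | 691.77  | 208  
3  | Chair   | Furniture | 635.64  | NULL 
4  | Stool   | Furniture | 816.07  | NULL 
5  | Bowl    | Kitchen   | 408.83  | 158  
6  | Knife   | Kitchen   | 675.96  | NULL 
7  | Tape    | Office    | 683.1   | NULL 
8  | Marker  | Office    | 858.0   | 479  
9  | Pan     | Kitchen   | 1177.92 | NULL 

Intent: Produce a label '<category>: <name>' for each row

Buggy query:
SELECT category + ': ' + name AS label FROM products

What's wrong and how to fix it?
Bug: SQLite uses || for string concatenation; + coerces text to numbers (yielding 0)

Fix: Replace + with || to concatenate text

Corrected query:
SELECT category || ': ' || name AS label FROM products

Result:
label           
----------------
Office: Folder  
Kitchen: Blender
Furniture: Chair
Furniture: Stool
Kitchen: Bowl   
Kitchen: Knife  
Office: Tape    
Office: Marker  
Kitchen: Pan    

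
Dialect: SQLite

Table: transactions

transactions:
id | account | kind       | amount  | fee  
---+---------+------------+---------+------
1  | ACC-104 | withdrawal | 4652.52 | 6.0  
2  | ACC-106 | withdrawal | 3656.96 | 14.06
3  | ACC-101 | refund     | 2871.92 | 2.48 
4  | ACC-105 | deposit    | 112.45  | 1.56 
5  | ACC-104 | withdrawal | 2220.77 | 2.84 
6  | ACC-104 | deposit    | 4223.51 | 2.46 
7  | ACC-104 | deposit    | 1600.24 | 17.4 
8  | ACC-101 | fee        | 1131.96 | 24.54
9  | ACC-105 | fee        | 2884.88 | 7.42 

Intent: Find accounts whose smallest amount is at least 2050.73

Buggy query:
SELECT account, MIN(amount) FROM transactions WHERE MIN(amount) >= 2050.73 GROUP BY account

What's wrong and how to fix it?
Bug: MIN() in WHERE is a misuse of aggregate

Fix: Replace WHERE with HAVING after the GROUP BY

Corrected query:
SELECT account, MIN(amount) FROM transactions GROUP BY account HAVING MIN(amount) >= 2050.73

Result:
account | MIN(amount)
--------+------------
ACC-106 | 3656.96    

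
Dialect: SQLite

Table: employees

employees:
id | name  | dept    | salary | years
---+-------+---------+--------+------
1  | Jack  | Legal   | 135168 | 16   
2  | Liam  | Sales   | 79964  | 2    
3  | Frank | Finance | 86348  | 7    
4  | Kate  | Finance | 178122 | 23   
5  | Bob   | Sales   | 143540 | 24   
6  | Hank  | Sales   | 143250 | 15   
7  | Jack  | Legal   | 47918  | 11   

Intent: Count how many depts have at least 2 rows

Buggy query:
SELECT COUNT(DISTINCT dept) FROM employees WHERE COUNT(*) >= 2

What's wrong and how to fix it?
Bug: WHERE filters individual rows, not groups, so a group-level COUNT is invalid there

Fix: Use a subquery that GROUPs and filters with HAVING, then count its rows

Corrected query:
SELECT COUNT(*) FROM (SELECT dept FROM employees GROUP BY dept HAVING COUNT(*) >= 2)

Result:
COUNT(*)
--------
3       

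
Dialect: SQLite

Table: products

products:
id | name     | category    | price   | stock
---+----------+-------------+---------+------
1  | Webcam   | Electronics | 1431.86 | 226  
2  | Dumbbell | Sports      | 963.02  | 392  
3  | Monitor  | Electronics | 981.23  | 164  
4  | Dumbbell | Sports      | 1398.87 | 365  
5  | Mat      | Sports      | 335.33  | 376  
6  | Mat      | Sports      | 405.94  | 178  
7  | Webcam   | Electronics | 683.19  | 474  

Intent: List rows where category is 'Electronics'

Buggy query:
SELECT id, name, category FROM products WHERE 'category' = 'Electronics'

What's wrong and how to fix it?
Bug: Single quotes denote string literals in SQL; the column name is being compared as a constant string

Fix: Remove the quotes around the column name (or use double quotes for an identifier)

Corrected query:
SELECT id, name, category FROM products WHERE category = 'Electronics'

Result:
id | name    | category   
---+---------+------------
1  | Webcam  | Electronics
3  | Monitor | Electronics
7  | Webcam  | Electronics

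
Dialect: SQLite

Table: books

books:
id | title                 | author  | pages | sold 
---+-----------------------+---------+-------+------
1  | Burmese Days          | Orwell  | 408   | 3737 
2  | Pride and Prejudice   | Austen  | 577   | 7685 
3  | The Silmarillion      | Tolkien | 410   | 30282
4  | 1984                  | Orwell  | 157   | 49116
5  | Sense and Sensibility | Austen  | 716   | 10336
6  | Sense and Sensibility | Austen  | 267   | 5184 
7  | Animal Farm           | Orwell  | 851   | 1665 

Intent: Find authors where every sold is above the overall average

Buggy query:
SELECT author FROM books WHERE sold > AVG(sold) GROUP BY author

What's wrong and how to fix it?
Bug: AVG() is an aggregate; it can't sit directly in WHERE

Fix: Use a subquery for AVG and a HAVING MIN(...) filter so the condition holds for every row in the group

Corrected query:
SELECT author FROM books GROUP BY author HAVING MIN(sold) > (SELECT AVG(sold) FROM books)

Result:
author 
-------
Tolkien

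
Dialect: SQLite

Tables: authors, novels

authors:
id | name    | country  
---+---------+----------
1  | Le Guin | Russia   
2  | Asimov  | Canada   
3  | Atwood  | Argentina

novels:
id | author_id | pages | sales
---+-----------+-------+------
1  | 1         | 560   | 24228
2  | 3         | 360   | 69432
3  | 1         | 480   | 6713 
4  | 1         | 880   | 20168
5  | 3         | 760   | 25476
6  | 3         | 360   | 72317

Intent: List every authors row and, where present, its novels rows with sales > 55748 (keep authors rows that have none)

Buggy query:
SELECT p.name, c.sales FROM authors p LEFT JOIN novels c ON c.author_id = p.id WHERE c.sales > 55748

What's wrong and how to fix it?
Bug: Filtering c.sales in WHERE discards the NULL rows produced by LEFT JOIN, turning it into an inner join

Fix: Move the right-table condition into the ON clause so unmatched parents are kept

Corrected query:
SELECT p.name, c.sales FROM authors p LEFT JOIN novels c ON c.author_id = p.id AND c.sales > 55748

Result:
name    | sales
--------+------
Le Guin | NULL 
Asimov  | NULL 
Atwood  | 69432
Atwood  | 72317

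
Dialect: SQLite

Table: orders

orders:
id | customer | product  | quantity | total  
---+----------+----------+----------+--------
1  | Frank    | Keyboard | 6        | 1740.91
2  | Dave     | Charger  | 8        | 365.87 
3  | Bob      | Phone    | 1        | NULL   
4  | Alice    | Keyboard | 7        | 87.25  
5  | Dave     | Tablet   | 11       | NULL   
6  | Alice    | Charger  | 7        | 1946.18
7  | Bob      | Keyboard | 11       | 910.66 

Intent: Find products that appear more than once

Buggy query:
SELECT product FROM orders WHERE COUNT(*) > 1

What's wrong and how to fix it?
Bug: WHERE can't reference COUNT(*); aggregates are computed after WHERE

Fix: GROUP BY product, then filter groups with HAVING COUNT(*) > 1

Corrected query:
SELECT product FROM orders GROUP BY product HAVING COUNT(*) > 1

Result:
product 
--------
Charger 
Keyboard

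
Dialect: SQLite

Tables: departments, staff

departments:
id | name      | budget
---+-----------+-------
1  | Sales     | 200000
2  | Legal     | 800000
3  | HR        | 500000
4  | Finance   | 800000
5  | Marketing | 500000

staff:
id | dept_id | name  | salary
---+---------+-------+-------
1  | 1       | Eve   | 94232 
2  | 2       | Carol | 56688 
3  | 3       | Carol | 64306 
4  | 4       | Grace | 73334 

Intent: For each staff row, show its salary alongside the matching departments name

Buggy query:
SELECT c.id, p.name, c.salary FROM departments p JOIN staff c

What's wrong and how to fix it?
Bug: Missing join condition: each staff row is matched to all departments rows instead of just its own

Fix: Specify the join condition linking the foreign key to the parent id

Corrected query:
SELECT c.id, p.name, c.salary FROM departments p JOIN staff c ON c.dept_id = p.id

Result:
id | name    | salary
---+---------+-------
1  | Sales   | 94232 
2  | Legal   | 56688 
3  | HR      | 64306 
4  | Finance | 73334 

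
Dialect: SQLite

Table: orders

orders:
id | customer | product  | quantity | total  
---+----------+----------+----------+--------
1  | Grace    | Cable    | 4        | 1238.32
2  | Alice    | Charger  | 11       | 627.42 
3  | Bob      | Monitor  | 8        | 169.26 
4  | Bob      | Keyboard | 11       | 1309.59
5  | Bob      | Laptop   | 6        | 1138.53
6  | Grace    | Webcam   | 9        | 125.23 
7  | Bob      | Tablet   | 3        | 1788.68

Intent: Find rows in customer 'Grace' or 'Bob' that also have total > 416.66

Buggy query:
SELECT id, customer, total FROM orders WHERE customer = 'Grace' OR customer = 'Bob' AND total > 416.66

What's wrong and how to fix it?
Bug: AND binds tighter than OR, so this parses as customer = 'Grace' OR (customer = 'Bob' AND total > 416.66)

Fix: Add parentheses around the OR so the AND applies to both alternatives

Corrected query:
SELECT id, customer, total FROM orders WHERE (customer = 'Grace' OR customer = 'Bob') AND total > 416.66

Result:
id | customer | total  
---+----------+--------
1  | Grace    | 1238.32
4  | Bob      | 1309.59
5  | Bob      | 1138.53
7  | Bob      | 1788.68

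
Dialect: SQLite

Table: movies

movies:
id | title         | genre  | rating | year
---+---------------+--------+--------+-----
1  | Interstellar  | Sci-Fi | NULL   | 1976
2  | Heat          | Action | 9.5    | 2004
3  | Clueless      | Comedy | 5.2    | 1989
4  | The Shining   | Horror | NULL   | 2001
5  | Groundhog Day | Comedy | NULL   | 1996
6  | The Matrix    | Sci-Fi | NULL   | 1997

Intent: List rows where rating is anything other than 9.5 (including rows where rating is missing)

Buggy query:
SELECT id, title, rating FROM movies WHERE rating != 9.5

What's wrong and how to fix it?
Bug: Inequality against NULL is unknown, not true; rows with NULL are dropped

Fix: Handle NULL separately with IS NULL alongside the inequality

Corrected query:
SELECT id, title, rating FROM movies WHERE rating != 9.5 OR rating IS NULL

Result:
id | title         | rating
---+---------------+-------
1  | Interstellar  | NULL  
3  | Clueless      | 5.2   
4  | The Shining   | NULL  
5  | Groundhog Day | NULL  
6  | The Matrix    | NULL  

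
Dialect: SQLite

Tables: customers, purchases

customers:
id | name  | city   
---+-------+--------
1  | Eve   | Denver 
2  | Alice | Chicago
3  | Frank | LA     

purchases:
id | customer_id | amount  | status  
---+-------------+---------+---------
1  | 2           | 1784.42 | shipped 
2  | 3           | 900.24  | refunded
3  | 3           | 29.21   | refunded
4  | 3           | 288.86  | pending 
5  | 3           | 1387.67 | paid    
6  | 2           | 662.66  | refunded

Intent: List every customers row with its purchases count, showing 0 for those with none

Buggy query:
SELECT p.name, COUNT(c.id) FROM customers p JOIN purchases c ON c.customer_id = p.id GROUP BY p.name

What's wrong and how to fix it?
Bug: INNER JOIN drops customers rows that have no matching purchases rows

Fix: Switch to LEFT JOIN to retain unmatched parent rows

Corrected query:
SELECT p.name, COUNT(c.id) FROM customers p LEFT JOIN purchases c ON c.customer_id = p.id GROUP BY p.name

Result:
name  | COUNT(c.id)
------+------------
Alice | 2          
Eve   | 0          
Frank | 4          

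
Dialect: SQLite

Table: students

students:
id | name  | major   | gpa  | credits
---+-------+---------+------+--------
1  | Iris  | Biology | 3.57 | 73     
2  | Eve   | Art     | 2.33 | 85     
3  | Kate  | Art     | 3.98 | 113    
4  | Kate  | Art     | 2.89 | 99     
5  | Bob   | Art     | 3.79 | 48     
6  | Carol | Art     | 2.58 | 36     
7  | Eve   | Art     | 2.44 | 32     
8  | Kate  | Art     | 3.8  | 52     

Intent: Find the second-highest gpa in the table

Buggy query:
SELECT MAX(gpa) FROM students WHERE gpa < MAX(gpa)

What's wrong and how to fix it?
Bug: The inner MAX is an aggregate inside WHERE, which is not allowed

Fix: Compute the overall MAX in a subquery, then take MAX of rows below it

Corrected query:
SELECT MAX(gpa) FROM students WHERE gpa < (SELECT MAX(gpa) FROM students)

Result:
MAX(gpa)
--------
3.8     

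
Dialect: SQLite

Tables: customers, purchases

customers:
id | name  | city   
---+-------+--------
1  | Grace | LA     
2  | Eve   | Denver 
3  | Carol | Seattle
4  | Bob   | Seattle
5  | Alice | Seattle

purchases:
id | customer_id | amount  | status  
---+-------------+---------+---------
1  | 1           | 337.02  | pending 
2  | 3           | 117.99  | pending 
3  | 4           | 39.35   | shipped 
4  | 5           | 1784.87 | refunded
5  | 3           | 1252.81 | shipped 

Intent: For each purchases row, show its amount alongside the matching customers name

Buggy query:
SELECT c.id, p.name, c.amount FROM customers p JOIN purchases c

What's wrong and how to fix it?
Bug: Missing join condition: each purchases row is matched to all customers rows instead of just its own

Fix: Specify the join condition linking the foreign key to the parent id

Corrected query:
SELECT c.id, p.name, c.amount FROM customers p JOIN purchases c ON c.customer_id = p.id

Result:
id | name  | amount 
---+-------+--------
1  | Grace | 337.02 
2  | Carol | 117.99 
3  | Bob   | 39.35  
4  | Alice | 1784.87
5  | Carol | 1252.81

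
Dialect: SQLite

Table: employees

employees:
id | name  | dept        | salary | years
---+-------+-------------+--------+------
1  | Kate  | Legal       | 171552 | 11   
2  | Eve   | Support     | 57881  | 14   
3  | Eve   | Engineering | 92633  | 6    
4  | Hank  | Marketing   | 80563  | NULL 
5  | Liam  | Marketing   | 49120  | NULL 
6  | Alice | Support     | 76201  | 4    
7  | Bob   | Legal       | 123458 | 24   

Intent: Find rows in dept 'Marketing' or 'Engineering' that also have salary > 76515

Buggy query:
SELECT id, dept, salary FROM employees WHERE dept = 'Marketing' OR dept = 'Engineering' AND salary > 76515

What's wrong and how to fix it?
Bug: Without parentheses, AND is evaluated before OR, so the salary filter only applies to the 'Engineering' branch

Fix: Group the OR with parentheses (or use IN), then AND the threshold

Corrected query:
SELECT id, dept, salary FROM employees WHERE (dept = 'Marketing' OR dept = 'Engineering') AND salary > 76515

Result:
id | dept        | salary
---+-------------+-------
3  | Engineering | 92633 
4  | Marketing   | 80563 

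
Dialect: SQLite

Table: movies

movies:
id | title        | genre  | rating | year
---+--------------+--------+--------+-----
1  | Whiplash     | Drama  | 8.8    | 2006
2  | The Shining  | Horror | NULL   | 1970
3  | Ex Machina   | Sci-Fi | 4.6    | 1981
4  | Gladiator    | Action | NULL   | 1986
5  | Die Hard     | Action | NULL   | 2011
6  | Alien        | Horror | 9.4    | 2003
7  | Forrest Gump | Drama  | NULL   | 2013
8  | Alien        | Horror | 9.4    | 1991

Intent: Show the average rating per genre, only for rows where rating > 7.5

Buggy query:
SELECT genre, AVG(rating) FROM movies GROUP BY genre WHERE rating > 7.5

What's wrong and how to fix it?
Bug: Row-level WHERE must come before GROUP BY in the clause order

Fix: Place WHERE between FROM and GROUP BY

Corrected query:
SELECT genre, AVG(rating) FROM movies WHERE rating > 7.5 GROUP BY genre

Result:
genre  | AVG(rating)
-------+------------
Drama  | 8.8        
Horror | 9.4        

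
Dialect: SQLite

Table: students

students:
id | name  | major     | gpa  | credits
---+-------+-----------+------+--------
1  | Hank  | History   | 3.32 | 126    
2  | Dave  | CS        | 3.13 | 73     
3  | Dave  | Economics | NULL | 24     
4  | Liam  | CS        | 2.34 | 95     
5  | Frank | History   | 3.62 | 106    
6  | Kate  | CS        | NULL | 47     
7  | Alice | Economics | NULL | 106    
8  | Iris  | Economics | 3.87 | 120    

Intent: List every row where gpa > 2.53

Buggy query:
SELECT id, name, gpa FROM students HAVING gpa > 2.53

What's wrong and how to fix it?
Bug: HAVING filters the output of aggregation, but this query has no GROUP BY and no aggregate functions, so SQLite rejects it (HAVING clause on a non-aggregate query); the condition here is per row

Fix: Use WHERE for row-level filtering

Corrected query:
SELECT id, name, gpa FROM students WHERE gpa > 2.53

Result:
id | name  | gpa 
---+-------+-----
1  | Hank  | 3.32
2  | Dave  | 3.13
5  | Frank | 3.62
8  | Iris  | 3.87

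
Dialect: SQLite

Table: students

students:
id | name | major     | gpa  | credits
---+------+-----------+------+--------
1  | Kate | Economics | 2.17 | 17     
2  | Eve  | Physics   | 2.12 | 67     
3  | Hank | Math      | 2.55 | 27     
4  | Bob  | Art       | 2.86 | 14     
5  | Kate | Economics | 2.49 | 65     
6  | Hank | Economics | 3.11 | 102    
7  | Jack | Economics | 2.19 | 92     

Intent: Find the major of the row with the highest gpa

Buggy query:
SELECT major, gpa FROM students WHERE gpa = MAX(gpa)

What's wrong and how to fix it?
Bug: MAX(gpa) is an aggregate and cannot be used directly in WHERE

Fix: Use a subquery: WHERE gpa = (SELECT MAX(gpa) FROM students)

Corrected query:
SELECT major, gpa FROM students WHERE gpa = (SELECT MAX(gpa) FROM students)

Result:
major     | gpa 
----------+-----
Economics | 3.11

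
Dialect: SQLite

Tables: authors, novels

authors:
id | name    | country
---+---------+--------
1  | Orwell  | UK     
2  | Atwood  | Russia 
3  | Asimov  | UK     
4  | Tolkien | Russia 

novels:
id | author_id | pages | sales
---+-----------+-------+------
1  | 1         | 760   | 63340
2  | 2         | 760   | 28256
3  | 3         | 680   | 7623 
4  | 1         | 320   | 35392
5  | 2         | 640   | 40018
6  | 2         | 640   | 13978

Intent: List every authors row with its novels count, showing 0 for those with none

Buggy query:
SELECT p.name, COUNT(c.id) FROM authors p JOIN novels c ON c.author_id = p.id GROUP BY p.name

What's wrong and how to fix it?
Bug: INNER JOIN drops authors rows that have no matching novels rows

Fix: Switch to LEFT JOIN to retain unmatched parent rows

Corrected query:
SELECT p.name, COUNT(c.id) FROM authors p LEFT JOIN novels c ON c.author_id = p.id GROUP BY p.name

Result:
name    | COUNT(c.id)
--------+------------
Asimov  | 1          
Atwood  | 3          
Orwell  | 2          
Tolkien | 0          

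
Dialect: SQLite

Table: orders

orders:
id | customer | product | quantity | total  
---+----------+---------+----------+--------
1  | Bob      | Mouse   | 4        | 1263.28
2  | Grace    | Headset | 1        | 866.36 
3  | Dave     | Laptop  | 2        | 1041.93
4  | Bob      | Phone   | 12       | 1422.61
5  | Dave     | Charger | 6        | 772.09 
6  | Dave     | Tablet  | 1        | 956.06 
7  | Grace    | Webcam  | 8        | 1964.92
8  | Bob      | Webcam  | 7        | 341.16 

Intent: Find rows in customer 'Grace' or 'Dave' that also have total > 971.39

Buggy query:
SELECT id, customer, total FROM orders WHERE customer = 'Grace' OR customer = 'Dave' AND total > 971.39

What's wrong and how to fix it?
Bug: Without parentheses, AND is evaluated before OR, so the total filter only applies to the 'Dave' branch

Fix: Group the OR with parentheses (or use IN), then AND the threshold

Corrected query:
SELECT id, customer, total FROM orders WHERE (customer = 'Grace' OR customer = 'Dave') AND total > 971.39

Result:
id | customer | total  
---+----------+--------
3  | Dave     | 1041.93
7  | Grace    | 1964.92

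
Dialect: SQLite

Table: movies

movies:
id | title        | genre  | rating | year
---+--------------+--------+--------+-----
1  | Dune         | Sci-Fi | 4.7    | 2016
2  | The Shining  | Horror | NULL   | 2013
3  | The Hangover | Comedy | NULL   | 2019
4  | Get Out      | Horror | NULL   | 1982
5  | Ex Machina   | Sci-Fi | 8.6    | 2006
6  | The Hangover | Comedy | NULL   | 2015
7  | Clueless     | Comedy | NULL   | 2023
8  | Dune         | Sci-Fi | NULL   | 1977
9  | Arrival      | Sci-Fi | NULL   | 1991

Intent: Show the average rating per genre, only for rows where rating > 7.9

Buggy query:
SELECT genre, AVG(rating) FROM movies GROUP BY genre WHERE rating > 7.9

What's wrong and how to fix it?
Bug: Row-level WHERE must come before GROUP BY in the clause order

Fix: Move the WHERE clause before GROUP BY

Corrected query:
SELECT genre, AVG(rating) FROM movies WHERE rating > 7.9 GROUP BY genre

Result:
genre  | AVG(rating)
-------+------------
Sci-Fi | 8.6        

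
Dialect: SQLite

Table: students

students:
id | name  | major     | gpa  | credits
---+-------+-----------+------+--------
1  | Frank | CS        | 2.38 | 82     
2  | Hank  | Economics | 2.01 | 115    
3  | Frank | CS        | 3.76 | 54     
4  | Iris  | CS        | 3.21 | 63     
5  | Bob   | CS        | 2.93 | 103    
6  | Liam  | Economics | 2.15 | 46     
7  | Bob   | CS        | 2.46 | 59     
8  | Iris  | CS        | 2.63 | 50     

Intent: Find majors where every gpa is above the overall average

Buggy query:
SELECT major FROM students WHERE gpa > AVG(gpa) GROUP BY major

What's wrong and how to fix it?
Bug: AVG() is an aggregate; it can't sit directly in WHERE

Fix: Compute the overall average in a scalar subquery and compare each group's MIN against it in HAVING

Corrected query:
SELECT major FROM students GROUP BY major HAVING MIN(gpa) > (SELECT AVG(gpa) FROM students)

Result:
(no rows)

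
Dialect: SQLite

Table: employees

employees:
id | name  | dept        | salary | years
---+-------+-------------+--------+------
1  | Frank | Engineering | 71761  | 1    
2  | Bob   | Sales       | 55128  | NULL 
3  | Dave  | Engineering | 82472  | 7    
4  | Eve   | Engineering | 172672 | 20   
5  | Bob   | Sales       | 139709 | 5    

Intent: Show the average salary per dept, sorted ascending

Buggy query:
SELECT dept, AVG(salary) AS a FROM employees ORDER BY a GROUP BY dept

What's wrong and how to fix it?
Bug: GROUP BY must precede ORDER BY

Fix: Move ORDER BY to the end, after GROUP BY

Corrected query:
SELECT dept, AVG(salary) AS a FROM employees GROUP BY dept ORDER BY a

Result:
dept        | a            
------------+--------------
Sales       | 97418.5      
Engineering | 108968.333333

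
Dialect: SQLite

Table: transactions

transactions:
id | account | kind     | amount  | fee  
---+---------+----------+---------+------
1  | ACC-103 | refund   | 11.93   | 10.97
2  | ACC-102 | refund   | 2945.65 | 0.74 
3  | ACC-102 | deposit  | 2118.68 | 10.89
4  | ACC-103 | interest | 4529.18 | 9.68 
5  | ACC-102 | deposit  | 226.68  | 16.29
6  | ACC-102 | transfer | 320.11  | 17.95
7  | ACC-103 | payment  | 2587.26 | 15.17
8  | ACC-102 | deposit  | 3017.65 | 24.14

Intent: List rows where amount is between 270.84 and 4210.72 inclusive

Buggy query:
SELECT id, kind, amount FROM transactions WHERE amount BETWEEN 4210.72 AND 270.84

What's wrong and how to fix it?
Bug: The bounds are reversed; BETWEEN a AND b requires a <= b to match anything

Fix: Swap the bounds so the smaller value comes first

Corrected query:
SELECT id, kind, amount FROM transactions WHERE amount BETWEEN 270.84 AND 4210.72

Result:
id | kind     | amount 
---+----------+--------
2  | refund   | 2945.65
3  | deposit  | 2118.68
6  | transfer | 320.11 
7  | payment  | 2587.26
8  | deposit  | 3017.65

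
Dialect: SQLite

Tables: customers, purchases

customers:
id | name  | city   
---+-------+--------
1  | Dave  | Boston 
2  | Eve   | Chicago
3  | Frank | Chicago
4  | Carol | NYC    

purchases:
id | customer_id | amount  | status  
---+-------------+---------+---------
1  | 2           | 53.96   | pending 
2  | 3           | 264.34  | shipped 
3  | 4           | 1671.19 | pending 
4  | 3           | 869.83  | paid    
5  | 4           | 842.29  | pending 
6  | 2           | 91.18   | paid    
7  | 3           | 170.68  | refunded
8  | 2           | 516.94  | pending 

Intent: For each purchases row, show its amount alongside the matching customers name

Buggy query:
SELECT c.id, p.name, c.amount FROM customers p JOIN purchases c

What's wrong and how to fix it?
Bug: Missing join condition: each purchases row is matched to all customers rows instead of just its own

Fix: Add ON c.customer_id = p.id to the JOIN

Corrected query:
SELECT c.id, p.name, c.amount FROM customers p JOIN purchases c ON c.customer_id = p.id

Result:
id | name  | amount 
---+-------+--------
1  | Eve   | 53.96  
2  | Frank | 264.34 
3  | Carol | 1671.19
4  | Frank | 869.83 
5  | Carol | 842.29 
6  | Eve   | 91.18  
7  | Frank | 170.68 
8  | Eve   | 516.94 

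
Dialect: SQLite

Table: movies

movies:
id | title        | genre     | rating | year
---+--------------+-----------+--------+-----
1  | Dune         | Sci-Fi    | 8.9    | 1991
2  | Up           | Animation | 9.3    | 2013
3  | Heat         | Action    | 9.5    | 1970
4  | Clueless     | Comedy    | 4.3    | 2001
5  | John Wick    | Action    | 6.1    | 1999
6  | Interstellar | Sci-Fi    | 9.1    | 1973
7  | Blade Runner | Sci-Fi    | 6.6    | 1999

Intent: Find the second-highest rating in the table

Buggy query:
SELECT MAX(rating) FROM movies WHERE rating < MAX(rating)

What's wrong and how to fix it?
Bug: MAX(rating) on the right of the comparison is an aggregate-in-WHERE error

Fix: Compute the overall MAX in a subquery, then take MAX of rows below it

Corrected query:
SELECT MAX(rating) FROM movies WHERE rating < (SELECT MAX(rating) FROM movies)

Result:
MAX(rating)
-----------
9.3        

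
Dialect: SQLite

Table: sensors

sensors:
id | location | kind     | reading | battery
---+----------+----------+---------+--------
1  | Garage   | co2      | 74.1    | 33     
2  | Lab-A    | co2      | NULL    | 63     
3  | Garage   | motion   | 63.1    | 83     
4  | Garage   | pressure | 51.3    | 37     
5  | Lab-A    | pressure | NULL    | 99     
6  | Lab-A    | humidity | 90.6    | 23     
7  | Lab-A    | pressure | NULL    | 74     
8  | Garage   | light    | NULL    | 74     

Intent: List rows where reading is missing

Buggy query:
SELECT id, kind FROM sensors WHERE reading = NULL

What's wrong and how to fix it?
Bug: '= NULL' is always unknown in SQL three-valued logic, so no rows match

Fix: Replace '= NULL' with 'IS NULL'

Corrected query:
SELECT id, kind FROM sensors WHERE reading IS NULL

Result:
id | kind    
---+---------
2  | co2     
5  | pressure
7  | pressure
8  | light   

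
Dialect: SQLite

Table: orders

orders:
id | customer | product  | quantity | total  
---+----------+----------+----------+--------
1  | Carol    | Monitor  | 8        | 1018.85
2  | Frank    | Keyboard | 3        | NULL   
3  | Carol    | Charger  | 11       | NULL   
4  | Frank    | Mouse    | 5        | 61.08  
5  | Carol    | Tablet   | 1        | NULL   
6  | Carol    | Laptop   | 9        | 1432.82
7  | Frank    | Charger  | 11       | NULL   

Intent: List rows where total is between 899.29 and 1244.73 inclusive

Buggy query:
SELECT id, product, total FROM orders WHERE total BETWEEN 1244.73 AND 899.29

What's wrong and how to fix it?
Bug: The bounds are reversed; BETWEEN a AND b requires a <= b to match anything

Fix: Swap the bounds so the smaller value comes first

Corrected query:
SELECT id, product, total FROM orders WHERE total BETWEEN 899.29 AND 1244.73

Result:
id | product | total  
---+---------+--------
1  | Monitor | 1018.85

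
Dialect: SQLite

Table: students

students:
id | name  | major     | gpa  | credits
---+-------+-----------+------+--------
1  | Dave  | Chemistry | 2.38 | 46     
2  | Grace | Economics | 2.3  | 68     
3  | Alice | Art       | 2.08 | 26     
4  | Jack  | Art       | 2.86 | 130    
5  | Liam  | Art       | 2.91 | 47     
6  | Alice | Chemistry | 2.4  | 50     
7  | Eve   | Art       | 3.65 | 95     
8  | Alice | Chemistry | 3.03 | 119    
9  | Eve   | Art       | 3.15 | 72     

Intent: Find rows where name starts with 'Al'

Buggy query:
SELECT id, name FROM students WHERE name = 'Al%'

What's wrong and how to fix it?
Bug: '=' compares the literal string including the % character; pattern matching needs LIKE

Fix: Use LIKE for wildcard pattern matching

Corrected query:
SELECT id, name FROM students WHERE name LIKE 'Al%'

Result:
id | name 
---+------
3  | Alice
6  | Alice
8  | Alice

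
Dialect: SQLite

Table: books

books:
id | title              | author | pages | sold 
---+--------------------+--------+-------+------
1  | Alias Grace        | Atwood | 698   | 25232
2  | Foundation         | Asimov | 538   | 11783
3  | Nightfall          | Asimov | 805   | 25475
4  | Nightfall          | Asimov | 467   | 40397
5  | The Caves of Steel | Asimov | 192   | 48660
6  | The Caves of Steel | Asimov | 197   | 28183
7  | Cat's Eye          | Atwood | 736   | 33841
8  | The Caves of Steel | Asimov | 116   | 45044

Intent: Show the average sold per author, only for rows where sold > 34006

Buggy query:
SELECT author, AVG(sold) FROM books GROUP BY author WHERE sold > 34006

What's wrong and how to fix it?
Bug: WHERE cannot follow GROUP BY

Fix: Move the WHERE clause before GROUP BY

Corrected query:
SELECT author, AVG(sold) FROM books WHERE sold > 34006 GROUP BY author

Result:
author | AVG(sold)   
-------+-------------
Asimov | 44700.333333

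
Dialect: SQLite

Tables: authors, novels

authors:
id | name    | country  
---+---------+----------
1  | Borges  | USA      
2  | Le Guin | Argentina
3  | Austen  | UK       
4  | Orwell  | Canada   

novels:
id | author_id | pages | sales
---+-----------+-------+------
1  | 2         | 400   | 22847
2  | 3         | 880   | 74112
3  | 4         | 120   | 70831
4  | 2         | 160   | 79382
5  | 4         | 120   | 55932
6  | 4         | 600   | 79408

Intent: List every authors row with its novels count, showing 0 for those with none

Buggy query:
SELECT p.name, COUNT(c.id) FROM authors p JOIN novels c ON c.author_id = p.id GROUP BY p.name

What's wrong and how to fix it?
Bug: INNER JOIN drops authors rows that have no matching novels rows

Fix: Switch to LEFT JOIN to retain unmatched parent rows

Corrected query:
SELECT p.name, COUNT(c.id) FROM authors p LEFT JOIN novels c ON c.author_id = p.id GROUP BY p.name

Result:
name    | COUNT(c.id)
--------+------------
Austen  | 1          
Borges  | 0          
Le Guin | 2          
Orwell  | 3          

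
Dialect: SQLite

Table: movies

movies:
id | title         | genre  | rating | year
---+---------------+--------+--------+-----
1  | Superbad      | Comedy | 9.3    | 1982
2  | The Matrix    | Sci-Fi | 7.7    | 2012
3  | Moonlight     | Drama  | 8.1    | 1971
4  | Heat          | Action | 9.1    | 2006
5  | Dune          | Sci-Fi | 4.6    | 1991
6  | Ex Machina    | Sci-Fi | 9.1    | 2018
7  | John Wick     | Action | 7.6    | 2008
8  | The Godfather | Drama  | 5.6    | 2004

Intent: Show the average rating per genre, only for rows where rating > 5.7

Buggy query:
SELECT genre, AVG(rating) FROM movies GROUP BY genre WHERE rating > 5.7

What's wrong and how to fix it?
Bug: WHERE cannot follow GROUP BY

Fix: Place WHERE between FROM and GROUP BY

Corrected query:
SELECT genre, AVG(rating) FROM movies WHERE rating > 5.7 GROUP BY genre

Result:
genre  | AVG(rating)
-------+------------
Action | 8.35       
Comedy | 9.3        
Drama  | 8.1        
Sci-Fi | 8.4        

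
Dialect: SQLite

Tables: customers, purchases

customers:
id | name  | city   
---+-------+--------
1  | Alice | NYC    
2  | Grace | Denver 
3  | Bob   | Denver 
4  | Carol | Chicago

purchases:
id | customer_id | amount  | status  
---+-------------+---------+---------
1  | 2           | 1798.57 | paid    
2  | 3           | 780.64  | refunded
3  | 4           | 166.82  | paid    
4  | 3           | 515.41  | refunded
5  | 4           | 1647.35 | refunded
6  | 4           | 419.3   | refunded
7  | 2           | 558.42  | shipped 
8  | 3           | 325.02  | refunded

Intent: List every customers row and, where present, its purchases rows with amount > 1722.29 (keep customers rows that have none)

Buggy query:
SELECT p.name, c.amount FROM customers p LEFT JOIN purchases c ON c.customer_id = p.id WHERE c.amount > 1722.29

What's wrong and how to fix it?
Bug: A WHERE condition on the right-hand table after LEFT JOIN drops unmatched parents

Fix: Move the right-table condition into the ON clause so unmatched parents are kept

Corrected query:
SELECT p.name, c.amount FROM customers p LEFT JOIN purchases c ON c.customer_id = p.id AND c.amount > 1722.29

Result:
name  | amount 
------+--------
Alice | NULL   
Grace | 1798.57
Bob   | NULL   
Carol | NULL   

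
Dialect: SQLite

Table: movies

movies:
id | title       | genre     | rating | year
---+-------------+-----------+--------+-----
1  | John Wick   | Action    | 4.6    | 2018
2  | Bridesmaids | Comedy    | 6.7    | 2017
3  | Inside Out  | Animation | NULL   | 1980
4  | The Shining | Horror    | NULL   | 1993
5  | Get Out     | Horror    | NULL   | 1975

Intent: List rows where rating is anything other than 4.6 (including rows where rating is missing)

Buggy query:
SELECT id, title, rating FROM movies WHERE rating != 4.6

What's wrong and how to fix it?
Bug: 'rating != 4.6' is unknown when rating is NULL, so NULL rows are silently excluded

Fix: Handle NULL separately with IS NULL alongside the inequality

Corrected query:
SELECT id, title, rating FROM movies WHERE rating != 4.6 OR rating IS NULL

Result:
id | title       | rating
---+-------------+-------
2  | Bridesmaids | 6.7   
3  | Inside Out  | NULL  
4  | The Shining | NULL  
5  | Get Out     | NULL  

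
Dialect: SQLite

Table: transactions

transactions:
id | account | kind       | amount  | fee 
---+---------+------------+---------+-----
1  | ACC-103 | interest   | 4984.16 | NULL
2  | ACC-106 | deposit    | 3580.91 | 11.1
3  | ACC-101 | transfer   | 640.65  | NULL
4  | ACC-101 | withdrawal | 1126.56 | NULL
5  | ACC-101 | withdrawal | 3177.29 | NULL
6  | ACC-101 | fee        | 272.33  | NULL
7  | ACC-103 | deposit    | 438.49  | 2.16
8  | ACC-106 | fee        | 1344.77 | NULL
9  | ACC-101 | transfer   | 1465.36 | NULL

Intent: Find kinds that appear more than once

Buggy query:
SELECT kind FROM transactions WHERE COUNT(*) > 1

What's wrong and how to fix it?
Bug: WHERE can't reference COUNT(*); aggregates are computed after WHERE

Fix: Group first, then use HAVING for the count condition

Corrected query:
SELECT kind FROM transactions GROUP BY kind HAVING COUNT(*) > 1

Result:
kind      
----------
deposit   
fee       
transfer  
withdrawal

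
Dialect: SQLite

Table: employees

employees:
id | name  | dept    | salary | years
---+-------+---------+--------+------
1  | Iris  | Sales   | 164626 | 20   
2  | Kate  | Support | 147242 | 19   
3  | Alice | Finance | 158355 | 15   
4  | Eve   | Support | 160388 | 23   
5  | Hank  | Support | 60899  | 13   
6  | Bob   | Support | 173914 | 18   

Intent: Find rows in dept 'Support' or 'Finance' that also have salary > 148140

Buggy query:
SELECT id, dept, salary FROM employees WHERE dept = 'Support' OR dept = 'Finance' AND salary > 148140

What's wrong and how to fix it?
Bug: Without parentheses, AND is evaluated before OR, so the salary filter only applies to the 'Finance' branch

Fix: Group the OR with parentheses (or use IN), then AND the threshold

Corrected query:
SELECT id, dept, salary FROM employees WHERE (dept = 'Support' OR dept = 'Finance') AND salary > 148140

Result:
id | dept    | salary
---+---------+-------
3  | Finance | 158355
4  | Support | 160388
6  | Support | 173914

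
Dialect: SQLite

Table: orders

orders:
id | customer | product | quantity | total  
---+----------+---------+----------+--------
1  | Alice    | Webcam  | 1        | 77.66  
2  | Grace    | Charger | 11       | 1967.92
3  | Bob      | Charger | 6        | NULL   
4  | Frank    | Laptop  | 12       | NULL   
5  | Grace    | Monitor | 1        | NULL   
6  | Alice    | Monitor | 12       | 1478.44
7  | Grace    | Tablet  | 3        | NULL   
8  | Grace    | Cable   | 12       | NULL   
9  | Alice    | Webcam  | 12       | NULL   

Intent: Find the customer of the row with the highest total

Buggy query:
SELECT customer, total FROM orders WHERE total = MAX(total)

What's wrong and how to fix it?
Bug: WHERE is evaluated per row; an aggregate over the whole table isn't defined there

Fix: Use a subquery: WHERE total = (SELECT MAX(total) FROM orders)

Corrected query:
SELECT customer, total FROM orders WHERE total = (SELECT MAX(total) FROM orders)

Result:
customer | total  
---------+--------
Grace    | 1967.92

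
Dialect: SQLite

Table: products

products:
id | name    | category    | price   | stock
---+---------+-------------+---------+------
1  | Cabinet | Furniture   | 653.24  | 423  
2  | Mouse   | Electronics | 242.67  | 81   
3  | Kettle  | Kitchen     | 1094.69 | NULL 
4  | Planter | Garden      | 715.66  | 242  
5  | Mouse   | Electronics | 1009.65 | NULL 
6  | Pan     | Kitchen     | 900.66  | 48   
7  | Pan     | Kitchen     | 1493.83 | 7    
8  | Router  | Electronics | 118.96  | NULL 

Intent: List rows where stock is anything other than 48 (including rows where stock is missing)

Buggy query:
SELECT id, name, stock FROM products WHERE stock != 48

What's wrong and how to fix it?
Bug: 'stock != 48' is unknown when stock is NULL, so NULL rows are silently excluded

Fix: Add an explicit OR stock IS NULL to include the missing-value rows

Corrected query:
SELECT id, name, stock FROM products WHERE stock != 48 OR stock IS NULL

Result:
id | name    | stock
---+---------+------
1  | Cabinet | 423  
2  | Mouse   | 81   
3  | Kettle  | NULL 
4  | Planter | 242  
5  | Mouse   | NULL 
7  | Pan     | 7    
8  | Router  | NULL 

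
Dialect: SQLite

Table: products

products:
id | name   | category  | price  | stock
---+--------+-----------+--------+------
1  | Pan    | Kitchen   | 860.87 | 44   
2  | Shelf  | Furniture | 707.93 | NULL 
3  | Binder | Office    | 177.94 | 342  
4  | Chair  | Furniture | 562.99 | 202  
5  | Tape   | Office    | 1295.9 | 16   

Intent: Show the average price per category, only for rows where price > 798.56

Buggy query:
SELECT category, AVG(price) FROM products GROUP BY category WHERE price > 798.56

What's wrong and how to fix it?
Bug: Row-level WHERE must come before GROUP BY in the clause order

Fix: Place WHERE between FROM and GROUP BY

Corrected query:
SELECT category, AVG(price) FROM products WHERE price > 798.56 GROUP BY category

Result:
category | AVG(price)
---------+-----------
Kitchen  | 860.87    
Office   | 1295.9    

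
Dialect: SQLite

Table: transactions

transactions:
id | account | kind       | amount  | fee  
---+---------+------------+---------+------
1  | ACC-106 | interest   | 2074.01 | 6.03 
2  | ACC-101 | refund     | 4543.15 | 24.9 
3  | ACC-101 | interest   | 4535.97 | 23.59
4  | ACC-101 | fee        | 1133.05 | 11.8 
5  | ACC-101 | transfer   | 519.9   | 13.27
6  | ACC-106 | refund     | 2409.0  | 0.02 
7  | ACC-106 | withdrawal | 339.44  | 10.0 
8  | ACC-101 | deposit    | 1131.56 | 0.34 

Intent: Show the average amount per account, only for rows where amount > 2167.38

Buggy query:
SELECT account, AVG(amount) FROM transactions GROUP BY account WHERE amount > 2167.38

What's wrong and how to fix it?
Bug: Row-level WHERE must come before GROUP BY in the clause order

Fix: Place WHERE between FROM and GROUP BY

Corrected query:
SELECT account, AVG(amount) FROM transactions WHERE amount > 2167.38 GROUP BY account

Result:
account | AVG(amount)
--------+------------
ACC-101 | 4539.56    
ACC-106 | 2409       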